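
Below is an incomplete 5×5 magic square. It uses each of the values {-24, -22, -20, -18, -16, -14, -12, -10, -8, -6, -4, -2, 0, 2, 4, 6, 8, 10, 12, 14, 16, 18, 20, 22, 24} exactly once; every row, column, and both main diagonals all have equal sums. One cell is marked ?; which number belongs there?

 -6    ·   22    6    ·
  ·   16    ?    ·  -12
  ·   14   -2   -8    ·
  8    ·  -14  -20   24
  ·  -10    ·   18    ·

10

The 25 entries sum to 0, so each line sums to 0/5 = 0.
Row 4: 8 + (-14) + (-20) + 24 + ? = 0, so (4,2) = 2.
Using column 2: 16 + 14 + 2 + (-10) + ? → (1,2) = 0 − 22 = -22.
From column 4, 0 − (6 + (-8) + (-20) + 18) gives (2,4) = 4.
The remaining cell in main diagonal is (5,5) = 0 − (-12) = 12.
The remaining cell in row 1 is (1,5) = 0 − 0 = 0.
Column 5: 0 + (-12) + 24 + 12 + ? = 0, so (3,5) = -24.
Anti-diagonal must total 0; the given cells sum to 4, so (5,1) = -4.
Row 3: 14 + (-2) + (-8) + (-24) + ? = 0, so (3,1) = 20.
Row 5 needs 0; the known cells sum to 16, so (5,3) = -16.
Using column 1: -6 + 20 + 8 + (-4) + ? → (2,1) = 0 − 18 = -18.
Column 3 needs 0; the known cells sum to -10, so (2,3) = 10.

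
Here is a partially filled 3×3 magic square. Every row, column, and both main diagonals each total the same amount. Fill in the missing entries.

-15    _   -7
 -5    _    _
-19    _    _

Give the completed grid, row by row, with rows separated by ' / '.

-15 -17 -7 / -5 -13 -21 / -19 -9 -11

Column 1 is already complete: -15 + -5 + -19 = -39, so that is the magic constant.
Using row 1: -15 + (-7) + ? → (1,2) = -39 − (-22) = -17.
Using anti-diagonal: -7 + (-19) + ? → (2,2) = -39 − (-26) = -13.
Using row 2: -5 + (-13) + ? → (2,3) = -39 − (-18) = -21.
Column 2 must total -39; the given cells sum to -30, so (3,2) = -9.
The remaining cell in column 3 is (3,3) = -39 − (-28) = -11.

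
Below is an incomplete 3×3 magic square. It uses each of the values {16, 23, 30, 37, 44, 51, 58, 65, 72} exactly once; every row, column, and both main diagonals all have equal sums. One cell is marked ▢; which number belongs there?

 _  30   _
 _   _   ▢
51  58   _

The 9 entries sum to 396, so each line sums to 396/3 = 132.
The remaining cell in row 3 is (3,3) = 132 − 109 = 23.
The remaining cell in column 2 is (2,2) = 132 − 88 = 44.
Using main diagonal: 44 + 23 + ? → (1,1) = 132 − 67 = 65.
Anti-diagonal needs 132; the known cells sum to 95, so (1,3) = 37.
Column 1 must total 132; the given cells sum to 116, so (2,1) = 16.
Column 3 must total 132; the given cells sum to 60, so (2,3) = 72.

72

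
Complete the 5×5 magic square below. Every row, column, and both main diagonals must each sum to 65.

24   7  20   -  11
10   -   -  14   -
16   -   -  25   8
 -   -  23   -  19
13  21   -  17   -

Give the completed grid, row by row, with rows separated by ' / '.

The remaining cell in row 1 is (1,4) = 65 − 62 = 3.
Column 1 must total 65; the given cells sum to 63, so (4,1) = 2.
From column 4, 65 − (3 + 14 + 25 + 17) gives (4,4) = 6.
Row 4 must total 65; the given cells sum to 50, so (4,2) = 15.
Anti-diagonal: 11 + 14 + 15 + 13 + ? = 65, so (3,3) = 12.
Using row 3: 16 + 12 + 25 + 8 + ? → (3,2) = 65 − 61 = 4.
Column 2 needs 65; the known cells sum to 47, so (2,2) = 18.
Using main diagonal: 24 + 18 + 12 + 6 + ? → (5,5) = 65 − 60 = 5.
The remaining cell in row 5 is (5,3) = 65 − 56 = 9.
The remaining cell in column 3 is (2,3) = 65 − 64 = 1.
Column 5 must total 65; the given cells sum to 43, so (2,5) = 22.

24 7 20 3 11 / 10 18 1 14 22 / 16 4 12 25 8 / 2 15 23 6 19 / 13 21 9 17 5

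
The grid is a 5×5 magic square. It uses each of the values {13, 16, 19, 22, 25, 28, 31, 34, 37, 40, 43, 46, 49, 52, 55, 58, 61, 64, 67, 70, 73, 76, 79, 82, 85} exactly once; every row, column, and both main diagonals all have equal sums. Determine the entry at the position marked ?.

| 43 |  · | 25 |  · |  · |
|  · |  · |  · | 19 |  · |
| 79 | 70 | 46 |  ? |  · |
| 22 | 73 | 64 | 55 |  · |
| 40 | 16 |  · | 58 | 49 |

The 25 entries sum to 1225, so each line sums to 1225/5 = 245.
Row 4 needs 245; the known cells sum to 214, so (4,5) = 31.
Row 5 must total 245; the given cells sum to 163, so (5,3) = 82.
Column 1 needs 245; the known cells sum to 184, so (2,1) = 61.
Using column 3: 25 + 46 + 64 + 82 + ? → (2,3) = 245 − 217 = 28.
Using main diagonal: 43 + 46 + 55 + 49 + ? → (2,2) = 245 − 193 = 52.
Anti-diagonal: 19 + 46 + 73 + 40 + ? = 245, so (1,5) = 67.
Using row 2: 61 + 52 + 28 + 19 + ? → (2,5) = 245 − 160 = 85.
Column 2 needs 245; the known cells sum to 211, so (1,2) = 34.
Column 5 must total 245; the given cells sum to 232, so (3,5) = 13.
Row 1 must total 245; the given cells sum to 169, so (1,4) = 76.
Row 3 needs 245; the known cells sum to 208, so (3,4) = 37.

37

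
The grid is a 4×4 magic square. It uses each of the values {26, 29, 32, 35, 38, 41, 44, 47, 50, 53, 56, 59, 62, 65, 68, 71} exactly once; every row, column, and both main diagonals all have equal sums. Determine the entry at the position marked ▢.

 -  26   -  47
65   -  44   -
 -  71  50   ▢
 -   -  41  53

The 16 entries sum to 776, so each line sums to 776/4 = 194.
The remaining cell in column 3 is (1,3) = 194 − 135 = 59.
Using anti-diagonal: 47 + 44 + 71 + ? → (4,1) = 194 − 162 = 32.
Using row 1: 26 + 59 + 47 + ? → (1,1) = 194 − 132 = 62.
Row 4: 32 + 41 + 53 + ? = 194, so (4,2) = 68.
Using column 1: 62 + 65 + 32 + ? → (3,1) = 194 − 159 = 35.
Column 2 must total 194; the given cells sum to 165, so (2,2) = 29.
Using row 2: 65 + 29 + 44 + ? → (2,4) = 194 − 138 = 56.
The remaining cell in row 3 is (3,4) = 194 − 156 = 38.

38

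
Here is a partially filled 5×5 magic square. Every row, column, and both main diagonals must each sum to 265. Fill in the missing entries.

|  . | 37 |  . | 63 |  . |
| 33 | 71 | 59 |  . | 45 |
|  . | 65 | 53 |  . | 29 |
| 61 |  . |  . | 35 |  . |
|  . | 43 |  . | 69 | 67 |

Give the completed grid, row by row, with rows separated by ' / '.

From row 2, 265 − (33 + 71 + 59 + 45) gives (2,4) = 57.
Using column 2: 37 + 71 + 65 + 43 + ? → (4,2) = 265 − 216 = 49.
Column 4 must total 265; the given cells sum to 224, so (3,4) = 41.
From main diagonal, 265 − (71 + 53 + 35 + 67) gives (1,1) = 39.
Row 3 needs 265; the known cells sum to 188, so (3,1) = 77.
Column 1 must total 265; the given cells sum to 210, so (5,1) = 55.
Using anti-diagonal: 57 + 53 + 49 + 55 + ? → (1,5) = 265 − 214 = 51.
Row 1: 39 + 37 + 63 + 51 + ? = 265, so (1,3) = 75.
Using row 5: 55 + 43 + 69 + 67 + ? → (5,3) = 265 − 234 = 31.
From column 3, 265 − (75 + 59 + 53 + 31) gives (4,3) = 47.
From column 5, 265 − (51 + 45 + 29 + 67) gives (4,5) = 73.

39 37 75 63 51 / 33 71 59 57 45 / 77 65 53 41 29 / 61 49 47 35 73 / 55 43 31 69 67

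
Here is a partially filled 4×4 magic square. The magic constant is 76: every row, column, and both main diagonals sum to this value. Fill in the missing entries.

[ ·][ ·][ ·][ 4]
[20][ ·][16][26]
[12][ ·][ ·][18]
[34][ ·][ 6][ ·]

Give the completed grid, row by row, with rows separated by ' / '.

The remaining cell in row 2 is (2,2) = 76 − 62 = 14.
Using column 1: 20 + 12 + 34 + ? → (1,1) = 76 − 66 = 10.
Column 4 needs 76; the known cells sum to 48, so (4,4) = 28.
From main diagonal, 76 − (10 + 14 + 28) gives (3,3) = 24.
Using anti-diagonal: 4 + 16 + 34 + ? → (3,2) = 76 − 54 = 22.
Row 4 needs 76; the known cells sum to 68, so (4,2) = 8.
Column 2: 14 + 22 + 8 + ? = 76, so (1,2) = 32.
From column 3, 76 − (16 + 24 + 6) gives (1,3) = 30.

10 32 30 4 / 20 14 16 26 / 12 22 24 18 / 34 8 6 28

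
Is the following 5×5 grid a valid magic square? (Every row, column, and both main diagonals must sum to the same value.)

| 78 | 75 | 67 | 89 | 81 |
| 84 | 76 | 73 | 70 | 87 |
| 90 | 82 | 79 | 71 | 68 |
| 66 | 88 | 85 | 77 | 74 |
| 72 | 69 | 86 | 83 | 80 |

Row 1: 78 + 75 + 67 + 89 + 81 = 390.
Row 2: 84 + 76 + 73 + 70 + 87 = 390.
Row 3: 90 + 82 + 79 + 71 + 68 = 390.
Row 4: 66 + 88 + 85 + 77 + 74 = 390.
Row 5: 72 + 69 + 86 + 83 + 80 = 390.
Column 1: 78 + 84 + 90 + 66 + 72 = 390.
Column 2: 75 + 76 + 82 + 88 + 69 = 390.
Column 3: 67 + 73 + 79 + 85 + 86 = 390.
Column 4: 89 + 70 + 71 + 77 + 83 = 390.
Column 5: 81 + 87 + 68 + 74 + 80 = 390.
Main diagonal: 78 + 76 + 79 + 77 + 80 = 390.
Anti-diagonal: 81 + 70 + 79 + 88 + 72 = 390.
All lines sum to 390.

Yes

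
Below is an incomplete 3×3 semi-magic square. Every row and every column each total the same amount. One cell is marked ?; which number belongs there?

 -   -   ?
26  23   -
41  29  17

Row 3 is complete and sums to 87; that is the magic constant.
From row 2, 87 − (26 + 23) gives (2,3) = 38.
The remaining cell in column 1 is (1,1) = 87 − 67 = 20.
Using column 2: 23 + 29 + ? → (1,2) = 87 − 52 = 35.
From column 3, 87 − (38 + 17) gives (1,3) = 32.

32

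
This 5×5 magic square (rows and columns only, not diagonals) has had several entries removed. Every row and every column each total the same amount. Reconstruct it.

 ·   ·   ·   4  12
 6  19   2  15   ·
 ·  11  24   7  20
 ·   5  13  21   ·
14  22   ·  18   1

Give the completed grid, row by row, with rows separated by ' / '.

25 8 16 4 12 / 6 19 2 15 23 / 3 11 24 7 20 / 17 5 13 21 9 / 14 22 10 18 1

Column 4 is already complete: 4 + 15 + 7 + 21 + 18 = 65, so that is the magic constant.
Using row 2: 6 + 19 + 2 + 15 + ? → (2,5) = 65 − 42 = 23.
Row 3: 11 + 24 + 7 + 20 + ? = 65, so (3,1) = 3.
Row 5 needs 65; the known cells sum to 55, so (5,3) = 10.
From column 2, 65 − (19 + 11 + 5 + 22) gives (1,2) = 8.
The remaining cell in column 3 is (1,3) = 65 − 49 = 16.
Column 5 needs 65; the known cells sum to 56, so (4,5) = 9.
Row 1: 8 + 16 + 4 + 12 + ? = 65, so (1,1) = 25.
Using row 4: 5 + 13 + 21 + 9 + ? → (4,1) = 65 − 48 = 17.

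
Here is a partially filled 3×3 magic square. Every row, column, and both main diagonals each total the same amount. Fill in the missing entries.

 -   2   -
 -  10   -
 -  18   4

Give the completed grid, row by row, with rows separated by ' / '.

Column 2 is already complete: 2 + 10 + 18 = 30, so that is the magic constant.
From row 3, 30 − (18 + 4) gives (3,1) = 8.
Main diagonal: 10 + 4 + ? = 30, so (1,1) = 16.
Using anti-diagonal: 10 + 8 + ? → (1,3) = 30 − 18 = 12.
Column 1 needs 30; the known cells sum to 24, so (2,1) = 6.
Column 3: 12 + 4 + ? = 30, so (2,3) = 14.

16 2 12 / 6 10 14 / 8 18 4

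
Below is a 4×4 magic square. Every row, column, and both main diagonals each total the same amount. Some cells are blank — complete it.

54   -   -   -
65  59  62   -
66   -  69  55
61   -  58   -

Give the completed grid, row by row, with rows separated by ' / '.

Column 1 is already complete: 54 + 65 + 66 + 61 = 246, so that is the magic constant.
Using row 2: 65 + 59 + 62 + ? → (2,4) = 246 − 186 = 60.
Row 3 needs 246; the known cells sum to 190, so (3,2) = 56.
Column 3 needs 246; the known cells sum to 189, so (1,3) = 57.
Main diagonal: 54 + 59 + 69 + ? = 246, so (4,4) = 64.
Anti-diagonal needs 246; the known cells sum to 179, so (1,4) = 67.
The remaining cell in row 1 is (1,2) = 246 − 178 = 68.
Using row 4: 61 + 58 + 64 + ? → (4,2) = 246 − 183 = 63.

54 68 57 67 / 65 59 62 60 / 66 56 69 55 / 61 63 58 64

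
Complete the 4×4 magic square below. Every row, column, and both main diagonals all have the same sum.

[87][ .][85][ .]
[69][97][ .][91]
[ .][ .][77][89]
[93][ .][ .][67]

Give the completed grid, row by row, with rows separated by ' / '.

87 75 85 81 / 69 97 71 91 / 79 83 77 89 / 93 73 95 67

Main diagonal is already complete: 87 + 97 + 77 + 67 = 328, so that is the magic constant.
Using row 2: 69 + 97 + 91 + ? → (2,3) = 328 − 257 = 71.
The remaining cell in column 1 is (3,1) = 328 − 249 = 79.
The remaining cell in column 3 is (4,3) = 328 − 233 = 95.
Column 4 needs 328; the known cells sum to 247, so (1,4) = 81.
Anti-diagonal must total 328; the given cells sum to 245, so (3,2) = 83.
Row 1 must total 328; the given cells sum to 253, so (1,2) = 75.
The remaining cell in row 4 is (4,2) = 328 − 255 = 73.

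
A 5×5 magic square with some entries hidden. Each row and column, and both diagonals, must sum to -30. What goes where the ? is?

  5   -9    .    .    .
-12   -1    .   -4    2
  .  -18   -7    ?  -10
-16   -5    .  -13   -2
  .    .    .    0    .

4

Using row 2: -12 + (-1) + (-4) + 2 + ? → (2,3) = -30 − (-15) = -15.
The remaining cell in row 4 is (4,3) = -30 − (-36) = 6.
Column 2 must total -30; the given cells sum to -33, so (5,2) = 3.
Main diagonal needs -30; the known cells sum to -16, so (5,5) = -14.
Column 5 must total -30; the given cells sum to -24, so (1,5) = -6.
From anti-diagonal, -30 − (-6 + (-4) + (-7) + (-5)) gives (5,1) = -8.
Row 5 needs -30; the known cells sum to -19, so (5,3) = -11.
The remaining cell in column 1 is (3,1) = -30 − (-31) = 1.
Using column 3: -15 + (-7) + 6 + (-11) + ? → (1,3) = -30 − (-27) = -3.
Row 1 needs -30; the known cells sum to -13, so (1,4) = -17.
Row 3 must total -30; the given cells sum to -34, so (3,4) = 4.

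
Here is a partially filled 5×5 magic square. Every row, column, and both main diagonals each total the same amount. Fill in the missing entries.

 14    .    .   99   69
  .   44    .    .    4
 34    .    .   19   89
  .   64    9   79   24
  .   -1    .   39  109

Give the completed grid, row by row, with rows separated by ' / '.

Column 5 is already complete: 69 + 4 + 89 + 24 + 109 = 295, so that is the magic constant.
Row 4 must total 295; the given cells sum to 176, so (4,1) = 119.
Column 4: 99 + 19 + 79 + 39 + ? = 295, so (2,4) = 59.
Main diagonal must total 295; the given cells sum to 246, so (3,3) = 49.
The remaining cell in anti-diagonal is (5,1) = 295 − 241 = 54.
From row 3, 295 − (34 + 49 + 19 + 89) gives (3,2) = 104.
Using row 5: 54 + (-1) + 39 + 109 + ? → (5,3) = 295 − 201 = 94.
The remaining cell in column 1 is (2,1) = 295 − 221 = 74.
Using column 2: 44 + 104 + 64 + (-1) + ? → (1,2) = 295 − 211 = 84.
Row 1: 14 + 84 + 99 + 69 + ? = 295, so (1,3) = 29.
Row 2 needs 295; the known cells sum to 181, so (2,3) = 114.

14 84 29 99 69 / 74 44 114 59 4 / 34 104 49 19 89 / 119 64 9 79 24 / 54 -1 94 39 109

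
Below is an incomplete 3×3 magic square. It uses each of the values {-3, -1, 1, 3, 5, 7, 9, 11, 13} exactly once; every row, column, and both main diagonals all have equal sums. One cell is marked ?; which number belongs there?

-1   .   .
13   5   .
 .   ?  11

The 9 entries sum to 45, so each line sums to 45/3 = 15.
Using row 2: 13 + 5 + ? → (2,3) = 15 − 18 = -3.
The remaining cell in column 1 is (3,1) = 15 − 12 = 3.
From column 3, 15 − (-3 + 11) gives (1,3) = 7.
Row 1: -1 + 7 + ? = 15, so (1,2) = 9.
The remaining cell in row 3 is (3,2) = 15 − 14 = 1.

1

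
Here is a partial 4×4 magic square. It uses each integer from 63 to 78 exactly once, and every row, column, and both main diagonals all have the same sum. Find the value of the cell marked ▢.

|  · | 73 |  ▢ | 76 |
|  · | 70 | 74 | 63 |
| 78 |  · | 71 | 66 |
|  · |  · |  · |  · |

The entries are 63 through 78, which sum to 1128, so each line sums to 1128/4 = 282.
Using row 2: 70 + 74 + 63 + ? → (2,1) = 282 − 207 = 75.
Row 3 must total 282; the given cells sum to 215, so (3,2) = 67.
From column 2, 282 − (73 + 70 + 67) gives (4,2) = 72.
The remaining cell in column 4 is (4,4) = 282 − 205 = 77.
Main diagonal must total 282; the given cells sum to 218, so (1,1) = 64.
The remaining cell in anti-diagonal is (4,1) = 282 − 217 = 65.
Row 1 must total 282; the given cells sum to 213, so (1,3) = 69.

69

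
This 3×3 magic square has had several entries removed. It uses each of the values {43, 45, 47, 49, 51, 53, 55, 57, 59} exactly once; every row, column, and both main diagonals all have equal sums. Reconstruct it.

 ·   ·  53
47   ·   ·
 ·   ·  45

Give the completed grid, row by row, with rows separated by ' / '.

The 9 entries sum to 459, so each line sums to 459/3 = 153.
The remaining cell in column 3 is (2,3) = 153 − 98 = 55.
Row 2 must total 153; the given cells sum to 102, so (2,2) = 51.
From main diagonal, 153 − (51 + 45) gives (1,1) = 57.
From anti-diagonal, 153 − (53 + 51) gives (3,1) = 49.
Row 1: 57 + 53 + ? = 153, so (1,2) = 43.
Using row 3: 49 + 45 + ? → (3,2) = 153 − 94 = 59.

57 43 53 / 47 51 55 / 49 59 45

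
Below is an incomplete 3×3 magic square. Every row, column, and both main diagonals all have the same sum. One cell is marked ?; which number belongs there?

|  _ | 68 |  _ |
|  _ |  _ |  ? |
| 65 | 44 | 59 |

62

Row 3 is complete and sums to 168; that is the magic constant.
Column 2 needs 168; the known cells sum to 112, so (2,2) = 56.
Main diagonal needs 168; the known cells sum to 115, so (1,1) = 53.
Anti-diagonal: 56 + 65 + ? = 168, so (1,3) = 47.
Column 1: 53 + 65 + ? = 168, so (2,1) = 50.
Using column 3: 47 + 59 + ? → (2,3) = 168 − 106 = 62.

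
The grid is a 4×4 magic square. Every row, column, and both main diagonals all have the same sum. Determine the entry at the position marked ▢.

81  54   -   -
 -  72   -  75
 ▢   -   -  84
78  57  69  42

Row 4 is complete and sums to 246; that is the magic constant.
From column 2, 246 − (54 + 72 + 57) gives (3,2) = 63.
Column 4 needs 246; the known cells sum to 201, so (1,4) = 45.
Main diagonal: 81 + 72 + 42 + ? = 246, so (3,3) = 51.
Using anti-diagonal: 45 + 63 + 78 + ? → (2,3) = 246 − 186 = 60.
Row 1: 81 + 54 + 45 + ? = 246, so (1,3) = 66.
Row 2 must total 246; the given cells sum to 207, so (2,1) = 39.
Row 3 needs 246; the known cells sum to 198, so (3,1) = 48.

48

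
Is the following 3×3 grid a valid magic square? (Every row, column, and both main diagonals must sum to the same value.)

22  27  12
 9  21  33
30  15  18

Row 1: 22 + 27 + 12 = 61.
Row 2: 9 + 21 + 33 = 63.
Row 3: 30 + 15 + 18 = 63.
Column 1: 22 + 9 + 30 = 61.
Column 2: 27 + 21 + 15 = 63.
Column 3: 12 + 33 + 18 = 63.
Main diagonal: 22 + 21 + 18 = 61.
Anti-diagonal: 12 + 21 + 30 = 63.

No — row 1 sums to 61 but row 2 sums to 63.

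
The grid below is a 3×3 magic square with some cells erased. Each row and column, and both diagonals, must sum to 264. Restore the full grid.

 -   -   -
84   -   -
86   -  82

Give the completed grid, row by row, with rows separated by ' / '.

Row 3 needs 264; the known cells sum to 168, so (3,2) = 96.
The remaining cell in column 1 is (1,1) = 264 − 170 = 94.
The remaining cell in main diagonal is (2,2) = 264 − 176 = 88.
From anti-diagonal, 264 − (88 + 86) gives (1,3) = 90.
Row 1 must total 264; the given cells sum to 184, so (1,2) = 80.
The remaining cell in row 2 is (2,3) = 264 − 172 = 92.

94 80 90 / 84 88 92 / 86 96 82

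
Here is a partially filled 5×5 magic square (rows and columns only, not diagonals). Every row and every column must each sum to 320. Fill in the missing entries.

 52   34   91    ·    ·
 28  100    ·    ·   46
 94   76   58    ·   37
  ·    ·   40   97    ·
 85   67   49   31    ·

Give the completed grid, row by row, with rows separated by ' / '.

52 34 91 73 70 / 28 100 82 64 46 / 94 76 58 55 37 / 61 43 40 97 79 / 85 67 49 31 88

Row 3: 94 + 76 + 58 + 37 + ? = 320, so (3,4) = 55.
From row 5, 320 − (85 + 67 + 49 + 31) gives (5,5) = 88.
The remaining cell in column 1 is (4,1) = 320 − 259 = 61.
From column 2, 320 − (34 + 100 + 76 + 67) gives (4,2) = 43.
Column 3 needs 320; the known cells sum to 238, so (2,3) = 82.
Row 2 must total 320; the given cells sum to 256, so (2,4) = 64.
Row 4 needs 320; the known cells sum to 241, so (4,5) = 79.
Column 4: 64 + 55 + 97 + 31 + ? = 320, so (1,4) = 73.
From column 5, 320 − (46 + 37 + 79 + 88) gives (1,5) = 70.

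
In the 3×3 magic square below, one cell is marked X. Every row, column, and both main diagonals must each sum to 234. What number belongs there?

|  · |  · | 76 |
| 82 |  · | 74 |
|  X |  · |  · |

Row 2 must total 234; the given cells sum to 156, so (2,2) = 78.
The remaining cell in column 3 is (3,3) = 234 − 150 = 84.
From main diagonal, 234 − (78 + 84) gives (1,1) = 72.
Using anti-diagonal: 76 + 78 + ? → (3,1) = 234 − 154 = 80.

80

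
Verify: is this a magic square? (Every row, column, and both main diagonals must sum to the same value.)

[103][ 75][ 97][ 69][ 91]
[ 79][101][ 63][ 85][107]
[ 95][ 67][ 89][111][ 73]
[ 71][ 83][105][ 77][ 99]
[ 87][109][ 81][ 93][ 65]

Yes

Row 1: 103 + 75 + 97 + 69 + 91 = 435.
Row 2: 79 + 101 + 63 + 85 + 107 = 435.
Row 3: 95 + 67 + 89 + 111 + 73 = 435.
Row 4: 71 + 83 + 105 + 77 + 99 = 435.
Row 5: 87 + 109 + 81 + 93 + 65 = 435.
Column 1: 103 + 79 + 95 + 71 + 87 = 435.
Column 2: 75 + 101 + 67 + 83 + 109 = 435.
Column 3: 97 + 63 + 89 + 105 + 81 = 435.
Column 4: 69 + 85 + 111 + 77 + 93 = 435.
Column 5: 91 + 107 + 73 + 99 + 65 = 435.
Main diagonal: 103 + 101 + 89 + 77 + 65 = 435.
Anti-diagonal: 91 + 85 + 89 + 83 + 87 = 435.
All lines sum to 435.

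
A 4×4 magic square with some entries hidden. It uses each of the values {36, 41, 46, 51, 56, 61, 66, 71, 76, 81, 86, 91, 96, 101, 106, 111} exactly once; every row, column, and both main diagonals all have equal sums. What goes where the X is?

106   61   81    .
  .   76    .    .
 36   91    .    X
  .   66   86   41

The 16 entries sum to 1176, so each line sums to 1176/4 = 294.
From row 1, 294 − (106 + 61 + 81) gives (1,4) = 46.
From row 4, 294 − (66 + 86 + 41) gives (4,1) = 101.
Column 1 needs 294; the known cells sum to 243, so (2,1) = 51.
Main diagonal must total 294; the given cells sum to 223, so (3,3) = 71.
From anti-diagonal, 294 − (46 + 91 + 101) gives (2,3) = 56.
Row 2 must total 294; the given cells sum to 183, so (2,4) = 111.
The remaining cell in row 3 is (3,4) = 294 − 198 = 96.

96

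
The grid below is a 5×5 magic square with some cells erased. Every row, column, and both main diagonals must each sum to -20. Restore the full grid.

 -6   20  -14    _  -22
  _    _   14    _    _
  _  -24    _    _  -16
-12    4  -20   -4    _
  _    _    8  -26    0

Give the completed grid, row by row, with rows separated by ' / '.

Row 1 must total -20; the given cells sum to -22, so (1,4) = 2.
Row 4 must total -20; the given cells sum to -32, so (4,5) = 12.
Column 3 needs -20; the known cells sum to -12, so (3,3) = -8.
Column 5 needs -20; the known cells sum to -26, so (2,5) = 6.
Main diagonal needs -20; the known cells sum to -18, so (2,2) = -2.
Column 2 must total -20; the given cells sum to -2, so (5,2) = -18.
The remaining cell in row 5 is (5,1) = -20 − (-36) = 16.
The remaining cell in anti-diagonal is (2,4) = -20 − (-10) = -10.
The remaining cell in row 2 is (2,1) = -20 − 8 = -28.
Column 1: -6 + (-28) + (-12) + 16 + ? = -20, so (3,1) = 10.
The remaining cell in column 4 is (3,4) = -20 − (-38) = 18.

-6 20 -14 2 -22 / -28 -2 14 -10 6 / 10 -24 -8 18 -16 / -12 4 -20 -4 12 / 16 -18 8 -26 0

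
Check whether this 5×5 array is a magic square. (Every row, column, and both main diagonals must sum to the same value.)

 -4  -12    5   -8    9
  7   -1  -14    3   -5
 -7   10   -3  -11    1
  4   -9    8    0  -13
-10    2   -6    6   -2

Yes

Row 1: -4 + (-12) + 5 + (-8) + 9 = -10.
Row 2: 7 + (-1) + (-14) + 3 + (-5) = -10.
Row 3: -7 + 10 + (-3) + (-11) + 1 = -10.
Row 4: 4 + (-9) + 8 + 0 + (-13) = -10.
Row 5: -10 + 2 + (-6) + 6 + (-2) = -10.
Column 1: -4 + 7 + (-7) + 4 + (-10) = -10.
Column 2: -12 + (-1) + 10 + (-9) + 2 = -10.
Column 3: 5 + (-14) + (-3) + 8 + (-6) = -10.
Column 4: -8 + 3 + (-11) + 0 + 6 = -10.
Column 5: 9 + (-5) + 1 + (-13) + (-2) = -10.
Main diagonal: -4 + (-1) + (-3) + 0 + (-2) = -10.
Anti-diagonal: 9 + 3 + (-3) + (-9) + (-10) = -10.
All lines sum to -10.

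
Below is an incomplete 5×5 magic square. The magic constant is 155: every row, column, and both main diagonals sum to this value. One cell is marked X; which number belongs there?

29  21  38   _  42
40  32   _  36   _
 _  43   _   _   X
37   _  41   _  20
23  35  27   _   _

From row 1, 155 − (29 + 21 + 38 + 42) gives (1,4) = 25.
The remaining cell in column 1 is (3,1) = 155 − 129 = 26.
Column 2 must total 155; the given cells sum to 131, so (4,2) = 24.
Anti-diagonal must total 155; the given cells sum to 125, so (3,3) = 30.
Row 4 needs 155; the known cells sum to 122, so (4,4) = 33.
Column 3 needs 155; the known cells sum to 136, so (2,3) = 19.
Main diagonal: 29 + 32 + 30 + 33 + ? = 155, so (5,5) = 31.
Row 2 needs 155; the known cells sum to 127, so (2,5) = 28.
From row 5, 155 − (23 + 35 + 27 + 31) gives (5,4) = 39.
Column 4 needs 155; the known cells sum to 133, so (3,4) = 22.
Column 5 must total 155; the given cells sum to 121, so (3,5) = 34.

34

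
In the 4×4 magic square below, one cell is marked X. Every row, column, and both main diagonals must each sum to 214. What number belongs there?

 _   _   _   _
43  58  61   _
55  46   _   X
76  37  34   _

64

The remaining cell in row 2 is (2,4) = 214 − 162 = 52.
The remaining cell in row 4 is (4,4) = 214 − 147 = 67.
Column 1: 43 + 55 + 76 + ? = 214, so (1,1) = 40.
Column 2: 58 + 46 + 37 + ? = 214, so (1,2) = 73.
Main diagonal: 40 + 58 + 67 + ? = 214, so (3,3) = 49.
Anti-diagonal: 61 + 46 + 76 + ? = 214, so (1,4) = 31.
The remaining cell in row 1 is (1,3) = 214 − 144 = 70.
From row 3, 214 − (55 + 46 + 49) gives (3,4) = 64.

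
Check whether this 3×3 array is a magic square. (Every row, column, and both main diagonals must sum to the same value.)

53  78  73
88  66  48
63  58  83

No — column 2 sums to 202 but column 1 sums to 204.

Row 1: 53 + 78 + 73 = 204.
Row 2: 88 + 66 + 48 = 202.
Row 3: 63 + 58 + 83 = 204.
Column 1: 53 + 88 + 63 = 204.
Column 2: 78 + 66 + 58 = 202.
Column 3: 73 + 48 + 83 = 204.
Main diagonal: 53 + 66 + 83 = 202.
Anti-diagonal: 73 + 66 + 63 = 202.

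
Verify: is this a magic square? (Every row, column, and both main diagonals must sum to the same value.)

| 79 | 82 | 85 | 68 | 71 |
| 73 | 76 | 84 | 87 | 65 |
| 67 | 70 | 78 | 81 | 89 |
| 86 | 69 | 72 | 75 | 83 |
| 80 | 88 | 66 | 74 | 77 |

Row 1: 79 + 82 + 85 + 68 + 71 = 385.
Row 2: 73 + 76 + 84 + 87 + 65 = 385.
Row 3: 67 + 70 + 78 + 81 + 89 = 385.
Row 4: 86 + 69 + 72 + 75 + 83 = 385.
Row 5: 80 + 88 + 66 + 74 + 77 = 385.
Column 1: 79 + 73 + 67 + 86 + 80 = 385.
Column 2: 82 + 76 + 70 + 69 + 88 = 385.
Column 3: 85 + 84 + 78 + 72 + 66 = 385.
Column 4: 68 + 87 + 81 + 75 + 74 = 385.
Column 5: 71 + 65 + 89 + 83 + 77 = 385.
Main diagonal: 79 + 76 + 78 + 75 + 77 = 385.
Anti-diagonal: 71 + 87 + 78 + 69 + 80 = 385.
All lines sum to 385.

Yes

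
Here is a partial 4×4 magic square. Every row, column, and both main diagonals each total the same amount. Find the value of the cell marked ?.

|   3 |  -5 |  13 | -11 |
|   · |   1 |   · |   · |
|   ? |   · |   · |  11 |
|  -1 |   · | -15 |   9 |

5

Row 1 is complete and sums to 0; that is the magic constant.
Row 4 must total 0; the given cells sum to -7, so (4,2) = 7.
The remaining cell in column 2 is (3,2) = 0 − 3 = -3.
Column 4: -11 + 11 + 9 + ? = 0, so (2,4) = -9.
Using main diagonal: 3 + 1 + 9 + ? → (3,3) = 0 − 13 = -13.
Using anti-diagonal: -11 + (-3) + (-1) + ? → (2,3) = 0 − (-15) = 15.
Using row 2: 1 + 15 + (-9) + ? → (2,1) = 0 − 7 = -7.
Row 3 needs 0; the known cells sum to -5, so (3,1) = 5.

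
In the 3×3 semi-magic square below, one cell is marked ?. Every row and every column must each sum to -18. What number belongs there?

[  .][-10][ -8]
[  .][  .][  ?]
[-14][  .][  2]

The remaining cell in row 1 is (1,1) = -18 − (-18) = 0.
Row 3 needs -18; the known cells sum to -12, so (3,2) = -6.
The remaining cell in column 1 is (2,1) = -18 − (-14) = -4.
Column 2 needs -18; the known cells sum to -16, so (2,2) = -2.
Using column 3: -8 + 2 + ? → (2,3) = -18 − (-6) = -12.

-12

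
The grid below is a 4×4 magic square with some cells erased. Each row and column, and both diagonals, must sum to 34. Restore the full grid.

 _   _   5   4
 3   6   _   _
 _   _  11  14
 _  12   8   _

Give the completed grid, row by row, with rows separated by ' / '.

Column 3 must total 34; the given cells sum to 24, so (2,3) = 10.
Row 2: 3 + 6 + 10 + ? = 34, so (2,4) = 15.
Column 4 needs 34; the known cells sum to 33, so (4,4) = 1.
From main diagonal, 34 − (6 + 11 + 1) gives (1,1) = 16.
Row 1 needs 34; the known cells sum to 25, so (1,2) = 9.
Row 4 needs 34; the known cells sum to 21, so (4,1) = 13.
From column 1, 34 − (16 + 3 + 13) gives (3,1) = 2.
Using column 2: 9 + 6 + 12 + ? → (3,2) = 34 − 27 = 7.

16 9 5 4 / 3 6 10 15 / 2 7 11 14 / 13 12 8 1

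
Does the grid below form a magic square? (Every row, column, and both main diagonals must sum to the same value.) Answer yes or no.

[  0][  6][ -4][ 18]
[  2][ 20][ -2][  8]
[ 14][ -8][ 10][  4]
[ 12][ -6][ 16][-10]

Row 1: 0 + 6 + (-4) + 18 = 20.
Row 2: 2 + 20 + (-2) + 8 = 28.
Row 3: 14 + (-8) + 10 + 4 = 20.
Row 4: 12 + (-6) + 16 + (-10) = 12.
Column 1: 0 + 2 + 14 + 12 = 28.
Column 2: 6 + 20 + (-8) + (-6) = 12.
Column 3: -4 + (-2) + 10 + 16 = 20.
Column 4: 18 + 8 + 4 + (-10) = 20.
Main diagonal: 0 + 20 + 10 + (-10) = 20.
Anti-diagonal: 18 + (-2) + (-8) + 12 = 20.

No — main diagonal sums to 20 but row 2 sums to 28.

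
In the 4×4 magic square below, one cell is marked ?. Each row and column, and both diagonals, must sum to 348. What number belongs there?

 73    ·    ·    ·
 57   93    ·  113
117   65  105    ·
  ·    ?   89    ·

81

The remaining cell in row 2 is (2,3) = 348 − 263 = 85.
Row 3 needs 348; the known cells sum to 287, so (3,4) = 61.
The remaining cell in column 1 is (4,1) = 348 − 247 = 101.
Column 3 needs 348; the known cells sum to 279, so (1,3) = 69.
Using main diagonal: 73 + 93 + 105 + ? → (4,4) = 348 − 271 = 77.
Anti-diagonal needs 348; the known cells sum to 251, so (1,4) = 97.
The remaining cell in row 1 is (1,2) = 348 − 239 = 109.
The remaining cell in row 4 is (4,2) = 348 − 267 = 81.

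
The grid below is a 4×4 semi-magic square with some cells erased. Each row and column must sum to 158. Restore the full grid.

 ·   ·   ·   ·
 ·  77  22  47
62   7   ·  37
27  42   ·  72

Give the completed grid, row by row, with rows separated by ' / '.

Row 2: 77 + 22 + 47 + ? = 158, so (2,1) = 12.
Row 3 must total 158; the given cells sum to 106, so (3,3) = 52.
Row 4 must total 158; the given cells sum to 141, so (4,3) = 17.
From column 1, 158 − (12 + 62 + 27) gives (1,1) = 57.
The remaining cell in column 2 is (1,2) = 158 − 126 = 32.
Using column 3: 22 + 52 + 17 + ? → (1,3) = 158 − 91 = 67.
Column 4: 47 + 37 + 72 + ? = 158, so (1,4) = 2.

57 32 67 2 / 12 77 22 47 / 62 7 52 37 / 27 42 17 72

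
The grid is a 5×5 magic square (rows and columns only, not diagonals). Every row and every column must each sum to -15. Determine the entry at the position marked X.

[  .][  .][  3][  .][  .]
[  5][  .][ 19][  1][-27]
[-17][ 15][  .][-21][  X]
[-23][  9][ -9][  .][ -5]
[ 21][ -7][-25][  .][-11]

11

Row 2 needs -15; the known cells sum to -2, so (2,2) = -13.
Row 4: -23 + 9 + (-9) + (-5) + ? = -15, so (4,4) = 13.
Row 5 needs -15; the known cells sum to -22, so (5,4) = 7.
Column 1 must total -15; the given cells sum to -14, so (1,1) = -1.
Column 2: -13 + 15 + 9 + (-7) + ? = -15, so (1,2) = -19.
Column 3: 3 + 19 + (-9) + (-25) + ? = -15, so (3,3) = -3.
Column 4 needs -15; the known cells sum to 0, so (1,4) = -15.
Using row 1: -1 + (-19) + 3 + (-15) + ? → (1,5) = -15 − (-32) = 17.
Row 3 must total -15; the given cells sum to -26, so (3,5) = 11.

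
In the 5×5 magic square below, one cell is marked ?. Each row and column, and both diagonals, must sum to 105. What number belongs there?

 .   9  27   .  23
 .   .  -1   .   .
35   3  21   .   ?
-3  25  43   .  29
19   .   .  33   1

Row 4 must total 105; the given cells sum to 94, so (4,4) = 11.
Column 3 must total 105; the given cells sum to 90, so (5,3) = 15.
Anti-diagonal needs 105; the known cells sum to 88, so (2,4) = 17.
Using row 5: 19 + 15 + 33 + 1 + ? → (5,2) = 105 − 68 = 37.
Column 2 must total 105; the given cells sum to 74, so (2,2) = 31.
The remaining cell in main diagonal is (1,1) = 105 − 64 = 41.
The remaining cell in row 1 is (1,4) = 105 − 100 = 5.
Column 1: 41 + 35 + (-3) + 19 + ? = 105, so (2,1) = 13.
Using column 4: 5 + 17 + 11 + 33 + ? → (3,4) = 105 − 66 = 39.
Row 2 must total 105; the given cells sum to 60, so (2,5) = 45.
Row 3 must total 105; the given cells sum to 98, so (3,5) = 7.

7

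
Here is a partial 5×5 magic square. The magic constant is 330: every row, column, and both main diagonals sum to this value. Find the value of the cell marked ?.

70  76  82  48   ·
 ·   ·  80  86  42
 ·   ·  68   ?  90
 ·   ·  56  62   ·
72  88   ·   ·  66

The remaining cell in row 1 is (1,5) = 330 − 276 = 54.
Using column 3: 82 + 80 + 68 + 56 + ? → (5,3) = 330 − 286 = 44.
From column 5, 330 − (54 + 42 + 90 + 66) gives (4,5) = 78.
From main diagonal, 330 − (70 + 68 + 62 + 66) gives (2,2) = 64.
From anti-diagonal, 330 − (54 + 86 + 68 + 72) gives (4,2) = 50.
Row 2 needs 330; the known cells sum to 272, so (2,1) = 58.
Using row 4: 50 + 56 + 62 + 78 + ? → (4,1) = 330 − 246 = 84.
The remaining cell in row 5 is (5,4) = 330 − 270 = 60.
The remaining cell in column 1 is (3,1) = 330 − 284 = 46.
The remaining cell in column 2 is (3,2) = 330 − 278 = 52.
The remaining cell in column 4 is (3,4) = 330 − 256 = 74.

74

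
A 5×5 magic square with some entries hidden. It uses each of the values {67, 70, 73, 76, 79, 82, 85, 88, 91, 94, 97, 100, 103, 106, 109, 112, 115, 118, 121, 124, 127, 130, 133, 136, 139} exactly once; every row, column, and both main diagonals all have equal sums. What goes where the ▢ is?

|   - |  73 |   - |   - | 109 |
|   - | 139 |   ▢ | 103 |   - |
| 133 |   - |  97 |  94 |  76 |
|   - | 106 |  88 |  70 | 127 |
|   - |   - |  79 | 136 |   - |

121

The 25 entries sum to 2575, so each line sums to 2575/5 = 515.
The remaining cell in row 3 is (3,2) = 515 − 400 = 115.
The remaining cell in row 4 is (4,1) = 515 − 391 = 124.
Column 2 needs 515; the known cells sum to 433, so (5,2) = 82.
Using column 4: 103 + 94 + 70 + 136 + ? → (1,4) = 515 − 403 = 112.
Anti-diagonal: 109 + 103 + 97 + 106 + ? = 515, so (5,1) = 100.
The remaining cell in row 5 is (5,5) = 515 − 397 = 118.
The remaining cell in column 5 is (2,5) = 515 − 430 = 85.
Main diagonal needs 515; the known cells sum to 424, so (1,1) = 91.
Using row 1: 91 + 73 + 112 + 109 + ? → (1,3) = 515 − 385 = 130.
The remaining cell in column 1 is (2,1) = 515 − 448 = 67.
From column 3, 515 − (130 + 97 + 88 + 79) gives (2,3) = 121.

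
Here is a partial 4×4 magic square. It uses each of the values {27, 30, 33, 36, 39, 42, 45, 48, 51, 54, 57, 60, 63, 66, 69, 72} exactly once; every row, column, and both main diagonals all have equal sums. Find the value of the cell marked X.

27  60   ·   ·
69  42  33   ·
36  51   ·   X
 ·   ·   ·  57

The 16 entries sum to 792, so each line sums to 792/4 = 198.
From row 2, 198 − (69 + 42 + 33) gives (2,4) = 54.
The remaining cell in column 1 is (4,1) = 198 − 132 = 66.
The remaining cell in column 2 is (4,2) = 198 − 153 = 45.
The remaining cell in main diagonal is (3,3) = 198 − 126 = 72.
Anti-diagonal must total 198; the given cells sum to 150, so (1,4) = 48.
Row 1: 27 + 60 + 48 + ? = 198, so (1,3) = 63.
Row 3 must total 198; the given cells sum to 159, so (3,4) = 39.

39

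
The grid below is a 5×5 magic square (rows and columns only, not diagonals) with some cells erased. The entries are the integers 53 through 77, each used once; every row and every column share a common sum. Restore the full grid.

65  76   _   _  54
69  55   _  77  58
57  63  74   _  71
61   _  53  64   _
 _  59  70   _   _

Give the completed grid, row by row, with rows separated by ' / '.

The entries are 53 through 77, which sum to 1625, so each line sums to 1625/5 = 325.
From row 2, 325 − (69 + 55 + 77 + 58) gives (2,3) = 66.
From row 3, 325 − (57 + 63 + 74 + 71) gives (3,4) = 60.
Using column 1: 65 + 69 + 57 + 61 + ? → (5,1) = 325 − 252 = 73.
Column 2 needs 325; the known cells sum to 253, so (4,2) = 72.
Column 3: 66 + 74 + 53 + 70 + ? = 325, so (1,3) = 62.
From row 1, 325 − (65 + 76 + 62 + 54) gives (1,4) = 68.
Row 4: 61 + 72 + 53 + 64 + ? = 325, so (4,5) = 75.
Using column 4: 68 + 77 + 60 + 64 + ? → (5,4) = 325 − 269 = 56.
Column 5: 54 + 58 + 71 + 75 + ? = 325, so (5,5) = 67.

65 76 62 68 54 / 69 55 66 77 58 / 57 63 74 60 71 / 61 72 53 64 75 / 73 59 70 56 67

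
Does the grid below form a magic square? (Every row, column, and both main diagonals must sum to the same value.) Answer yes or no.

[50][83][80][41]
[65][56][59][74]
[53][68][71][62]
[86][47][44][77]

Row 1: 50 + 83 + 80 + 41 = 254.
Row 2: 65 + 56 + 59 + 74 = 254.
Row 3: 53 + 68 + 71 + 62 = 254.
Row 4: 86 + 47 + 44 + 77 = 254.
Column 1: 50 + 65 + 53 + 86 = 254.
Column 2: 83 + 56 + 68 + 47 = 254.
Column 3: 80 + 59 + 71 + 44 = 254.
Column 4: 41 + 74 + 62 + 77 = 254.
Main diagonal: 50 + 56 + 71 + 77 = 254.
Anti-diagonal: 41 + 59 + 68 + 86 = 254.
All lines sum to 254.

Yes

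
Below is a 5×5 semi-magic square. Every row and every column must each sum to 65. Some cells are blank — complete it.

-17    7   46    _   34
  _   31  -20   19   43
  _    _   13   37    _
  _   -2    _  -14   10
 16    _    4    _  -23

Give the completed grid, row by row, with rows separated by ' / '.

Row 1 needs 65; the known cells sum to 70, so (1,4) = -5.
The remaining cell in row 2 is (2,1) = 65 − 73 = -8.
Column 3 must total 65; the given cells sum to 43, so (4,3) = 22.
Column 4 needs 65; the known cells sum to 37, so (5,4) = 28.
Column 5 needs 65; the known cells sum to 64, so (3,5) = 1.
Row 4 needs 65; the known cells sum to 16, so (4,1) = 49.
Row 5 must total 65; the given cells sum to 25, so (5,2) = 40.
The remaining cell in column 1 is (3,1) = 65 − 40 = 25.
Using column 2: 7 + 31 + (-2) + 40 + ? → (3,2) = 65 − 76 = -11.

-17 7 46 -5 34 / -8 31 -20 19 43 / 25 -11 13 37 1 / 49 -2 22 -14 10 / 16 40 4 28 -23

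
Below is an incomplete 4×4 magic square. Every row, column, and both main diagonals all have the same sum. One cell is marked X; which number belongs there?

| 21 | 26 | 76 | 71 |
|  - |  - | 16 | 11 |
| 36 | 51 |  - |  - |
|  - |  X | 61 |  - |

Row 1 is complete and sums to 194; that is the magic constant.
Column 3 must total 194; the given cells sum to 153, so (3,3) = 41.
Anti-diagonal needs 194; the known cells sum to 138, so (4,1) = 56.
Row 3 needs 194; the known cells sum to 128, so (3,4) = 66.
Using column 1: 21 + 36 + 56 + ? → (2,1) = 194 − 113 = 81.
Column 4: 71 + 11 + 66 + ? = 194, so (4,4) = 46.
Main diagonal: 21 + 41 + 46 + ? = 194, so (2,2) = 86.
Using row 4: 56 + 61 + 46 + ? → (4,2) = 194 − 163 = 31.

31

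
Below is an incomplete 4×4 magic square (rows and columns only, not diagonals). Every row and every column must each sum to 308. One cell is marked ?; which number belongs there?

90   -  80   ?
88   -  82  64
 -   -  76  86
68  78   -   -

66

Using row 2: 88 + 82 + 64 + ? → (2,2) = 308 − 234 = 74.
From column 1, 308 − (90 + 88 + 68) gives (3,1) = 62.
The remaining cell in column 3 is (4,3) = 308 − 238 = 70.
Row 3 must total 308; the given cells sum to 224, so (3,2) = 84.
Row 4: 68 + 78 + 70 + ? = 308, so (4,4) = 92.
The remaining cell in column 2 is (1,2) = 308 − 236 = 72.
From column 4, 308 − (64 + 86 + 92) gives (1,4) = 66.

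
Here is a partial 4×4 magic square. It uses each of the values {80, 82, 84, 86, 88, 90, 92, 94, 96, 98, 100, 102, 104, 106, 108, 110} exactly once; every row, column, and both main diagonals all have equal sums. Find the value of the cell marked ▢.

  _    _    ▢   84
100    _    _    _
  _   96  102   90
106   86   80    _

The 16 entries sum to 1520, so each line sums to 1520/4 = 380.
Using row 3: 96 + 102 + 90 + ? → (3,1) = 380 − 288 = 92.
The remaining cell in row 4 is (4,4) = 380 − 272 = 108.
Column 1: 100 + 92 + 106 + ? = 380, so (1,1) = 82.
Column 4 needs 380; the known cells sum to 282, so (2,4) = 98.
Main diagonal needs 380; the known cells sum to 292, so (2,2) = 88.
Anti-diagonal: 84 + 96 + 106 + ? = 380, so (2,3) = 94.
Column 2: 88 + 96 + 86 + ? = 380, so (1,2) = 110.
Column 3: 94 + 102 + 80 + ? = 380, so (1,3) = 104.

104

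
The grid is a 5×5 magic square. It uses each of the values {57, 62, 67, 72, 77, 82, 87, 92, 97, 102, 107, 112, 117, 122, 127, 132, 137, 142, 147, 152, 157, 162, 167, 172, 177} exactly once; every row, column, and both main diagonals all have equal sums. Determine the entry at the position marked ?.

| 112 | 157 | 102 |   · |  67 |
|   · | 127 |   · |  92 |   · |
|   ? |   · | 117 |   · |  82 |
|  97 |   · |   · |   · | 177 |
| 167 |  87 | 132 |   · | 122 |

152

The 25 entries sum to 2925, so each line sums to 2925/5 = 585.
The remaining cell in row 1 is (1,4) = 585 − 438 = 147.
Row 5 needs 585; the known cells sum to 508, so (5,4) = 77.
The remaining cell in column 5 is (2,5) = 585 − 448 = 137.
Main diagonal needs 585; the known cells sum to 478, so (4,4) = 107.
From anti-diagonal, 585 − (67 + 92 + 117 + 167) gives (4,2) = 142.
Row 4: 97 + 142 + 107 + 177 + ? = 585, so (4,3) = 62.
Column 2 must total 585; the given cells sum to 513, so (3,2) = 72.
Column 3 needs 585; the known cells sum to 413, so (2,3) = 172.
The remaining cell in column 4 is (3,4) = 585 − 423 = 162.
Using row 2: 127 + 172 + 92 + 137 + ? → (2,1) = 585 − 528 = 57.
Row 3 needs 585; the known cells sum to 433, so (3,1) = 152.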